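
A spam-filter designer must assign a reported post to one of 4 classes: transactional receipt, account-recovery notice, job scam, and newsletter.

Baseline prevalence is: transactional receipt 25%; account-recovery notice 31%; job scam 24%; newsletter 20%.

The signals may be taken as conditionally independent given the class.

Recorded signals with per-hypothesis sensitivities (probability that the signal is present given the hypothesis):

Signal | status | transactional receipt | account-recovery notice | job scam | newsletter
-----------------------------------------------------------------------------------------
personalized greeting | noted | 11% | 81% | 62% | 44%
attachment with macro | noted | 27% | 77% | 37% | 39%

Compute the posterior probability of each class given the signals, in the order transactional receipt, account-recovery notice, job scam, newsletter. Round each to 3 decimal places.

Multiply each prior by the joint likelihood of the signal pattern:
  transactional receipt: 0.25 × 0.11 × 0.27 = 0.007425
  account-recovery notice: 0.31 × 0.81 × 0.77 = 0.19335
  job scam: 0.24 × 0.62 × 0.37 = 0.055056
  newsletter: 0.20 × 0.44 × 0.39 = 0.03432
Marginal likelihood of the evidence = 0.29015.
P(transactional receipt | evidence) = 0.007425 / 0.29015 ≈ 0.026
P(account-recovery notice | evidence) = 0.19335 / 0.29015 ≈ 0.666
P(job scam | evidence) = 0.055056 / 0.29015 ≈ 0.190
P(newsletter | evidence) = 0.03432 / 0.29015 ≈ 0.118

0.026, 0.666, 0.190, 0.118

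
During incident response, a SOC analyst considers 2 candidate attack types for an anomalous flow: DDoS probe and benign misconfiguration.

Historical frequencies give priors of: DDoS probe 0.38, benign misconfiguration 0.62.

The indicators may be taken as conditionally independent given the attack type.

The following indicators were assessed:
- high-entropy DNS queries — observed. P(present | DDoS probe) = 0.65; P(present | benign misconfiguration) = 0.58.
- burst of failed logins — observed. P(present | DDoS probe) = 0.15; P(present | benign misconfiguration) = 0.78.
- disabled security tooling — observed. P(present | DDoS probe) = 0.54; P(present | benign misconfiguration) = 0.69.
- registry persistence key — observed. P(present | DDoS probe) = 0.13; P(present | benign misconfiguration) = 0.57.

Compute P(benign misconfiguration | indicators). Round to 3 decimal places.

0.977

By Bayes' rule with conditional independence, the unnormalized weight for each hypothesis is prior × ∏ likelihoods:
  DDoS probe: 0.38 × 0.65 × 0.15 × 0.54 × 0.13 = 0.0026009
  benign misconfiguration: 0.62 × 0.58 × 0.78 × 0.69 × 0.57 = 0.11032
Normalizing constant Z = 0.0026009 + 0.11032 = 0.11292.
P(benign misconfiguration | evidence) = 0.11032 / 0.11292 ≈ 0.977.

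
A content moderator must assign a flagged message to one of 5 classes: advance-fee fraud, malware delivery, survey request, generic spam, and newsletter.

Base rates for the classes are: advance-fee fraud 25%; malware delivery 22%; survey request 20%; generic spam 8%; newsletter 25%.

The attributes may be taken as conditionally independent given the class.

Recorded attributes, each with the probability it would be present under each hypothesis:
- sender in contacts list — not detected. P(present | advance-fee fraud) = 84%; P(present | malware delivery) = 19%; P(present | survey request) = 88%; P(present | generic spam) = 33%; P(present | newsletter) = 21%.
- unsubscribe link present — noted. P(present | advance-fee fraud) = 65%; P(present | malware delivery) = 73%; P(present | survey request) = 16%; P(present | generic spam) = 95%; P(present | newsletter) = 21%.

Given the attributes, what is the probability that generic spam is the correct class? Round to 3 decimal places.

0.202

Multiply each prior by the joint likelihood of the attribute pattern (using 1 − P(present | H) for each absent attribute):
  advance-fee fraud: 0.25 × (1 − 0.84) × 0.65 = 0.026
  malware delivery: 0.22 × (1 − 0.19) × 0.73 = 0.13009
  survey request: 0.20 × (1 − 0.88) × 0.16 = 0.00384
  generic spam: 0.08 × (1 − 0.33) × 0.95 = 0.05092
  newsletter: 0.25 × (1 − 0.21) × 0.21 = 0.041475
Marginal likelihood of the evidence = 0.25232.
P(generic spam | evidence) = 0.05092 / 0.25232 ≈ 0.202.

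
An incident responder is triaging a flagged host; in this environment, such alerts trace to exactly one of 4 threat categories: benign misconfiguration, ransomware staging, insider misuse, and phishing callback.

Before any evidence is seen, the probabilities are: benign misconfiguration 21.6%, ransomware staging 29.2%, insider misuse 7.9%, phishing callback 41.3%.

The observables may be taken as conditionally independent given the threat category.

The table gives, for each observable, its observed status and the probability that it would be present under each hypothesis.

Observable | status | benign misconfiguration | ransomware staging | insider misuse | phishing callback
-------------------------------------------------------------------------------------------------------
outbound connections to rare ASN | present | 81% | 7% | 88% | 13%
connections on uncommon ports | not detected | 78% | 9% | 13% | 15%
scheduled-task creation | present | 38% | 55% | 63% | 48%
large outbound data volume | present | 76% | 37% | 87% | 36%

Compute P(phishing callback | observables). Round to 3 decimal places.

0.141

By Bayes' rule with conditional independence, the unnormalized weight for each hypothesis is prior × ∏ likelihoods (using 1 − P(present | H) for each absent observable):
  benign misconfiguration: 0.216 × 0.81 × (1 − 0.78) × 0.38 × 0.76 = 0.011116
  ransomware staging: 0.292 × 0.07 × (1 − 0.09) × 0.55 × 0.37 = 0.0037852
  insider misuse: 0.079 × 0.88 × (1 − 0.13) × 0.63 × 0.87 = 0.03315
  phishing callback: 0.413 × 0.13 × (1 − 0.15) × 0.48 × 0.36 = 0.007886
The unnormalized weights sum to 0.055938.
P(phishing callback | evidence) = 0.007886 / 0.055938 ≈ 0.141.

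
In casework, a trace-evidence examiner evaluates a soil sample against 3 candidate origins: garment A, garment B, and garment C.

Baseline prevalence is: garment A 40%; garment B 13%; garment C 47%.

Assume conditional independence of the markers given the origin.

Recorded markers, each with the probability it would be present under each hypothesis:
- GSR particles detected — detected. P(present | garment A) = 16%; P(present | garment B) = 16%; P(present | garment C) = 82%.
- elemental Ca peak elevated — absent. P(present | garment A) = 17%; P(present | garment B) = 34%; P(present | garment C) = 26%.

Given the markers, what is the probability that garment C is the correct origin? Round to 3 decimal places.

0.810

Multiply each prior by the joint likelihood of the marker pattern (using 1 − P(present | H) for each absent marker):
  garment A: 0.40 × 0.16 × (1 − 0.17) = 0.05312
  garment B: 0.13 × 0.16 × (1 − 0.34) = 0.013728
  garment C: 0.47 × 0.82 × (1 − 0.26) = 0.2852
Normalizing constant Z = 0.05312 + 0.013728 + 0.2852 = 0.35204.
P(garment C | evidence) = 0.2852 / 0.35204 ≈ 0.810.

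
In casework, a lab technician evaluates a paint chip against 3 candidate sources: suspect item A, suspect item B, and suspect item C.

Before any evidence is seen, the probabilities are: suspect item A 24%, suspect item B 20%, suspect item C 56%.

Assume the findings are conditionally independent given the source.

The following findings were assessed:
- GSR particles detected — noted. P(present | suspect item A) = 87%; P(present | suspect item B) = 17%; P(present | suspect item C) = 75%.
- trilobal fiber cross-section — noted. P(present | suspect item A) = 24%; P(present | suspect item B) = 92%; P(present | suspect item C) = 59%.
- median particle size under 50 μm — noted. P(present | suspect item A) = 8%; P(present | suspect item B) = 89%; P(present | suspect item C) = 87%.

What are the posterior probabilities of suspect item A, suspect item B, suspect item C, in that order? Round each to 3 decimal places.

0.016, 0.113, 0.871

For each hypothesis, the unnormalized posterior weight is prior × product of the finding likelihoods:
  suspect item A: 0.24 × 0.87 × 0.24 × 0.08 = 0.004009
  suspect item B: 0.20 × 0.17 × 0.92 × 0.89 = 0.027839
  suspect item C: 0.56 × 0.75 × 0.59 × 0.87 = 0.21559
Normalizing constant Z = 0.004009 + 0.027839 + 0.21559 = 0.24743.
P(suspect item A | evidence) = 0.004009 / 0.24743 ≈ 0.016
P(suspect item B | evidence) = 0.027839 / 0.24743 ≈ 0.113
P(suspect item C | evidence) = 0.21559 / 0.24743 ≈ 0.871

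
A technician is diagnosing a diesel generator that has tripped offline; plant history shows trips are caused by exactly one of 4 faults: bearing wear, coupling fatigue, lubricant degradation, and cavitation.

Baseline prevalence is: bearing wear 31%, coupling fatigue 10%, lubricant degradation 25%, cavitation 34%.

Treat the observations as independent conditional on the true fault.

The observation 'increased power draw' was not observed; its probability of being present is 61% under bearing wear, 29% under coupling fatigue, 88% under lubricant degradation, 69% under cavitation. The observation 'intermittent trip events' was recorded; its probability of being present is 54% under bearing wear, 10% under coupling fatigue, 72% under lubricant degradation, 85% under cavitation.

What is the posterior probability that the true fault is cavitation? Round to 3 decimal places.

0.488

For each hypothesis, the unnormalized posterior weight is prior × product of the observation likelihoods (using 1 − P(present | H) for each absent observation):
  bearing wear: 0.31 × (1 − 0.61) × 0.54 = 0.065286
  coupling fatigue: 0.10 × (1 − 0.29) × 0.10 = 0.0071
  lubricant degradation: 0.25 × (1 − 0.88) × 0.72 = 0.0216
  cavitation: 0.34 × (1 − 0.69) × 0.85 = 0.08959
Normalizing constant Z = 0.065286 + 0.0071 + 0.0216 + 0.08959 = 0.18358.
P(cavitation | evidence) = 0.08959 / 0.18358 ≈ 0.488.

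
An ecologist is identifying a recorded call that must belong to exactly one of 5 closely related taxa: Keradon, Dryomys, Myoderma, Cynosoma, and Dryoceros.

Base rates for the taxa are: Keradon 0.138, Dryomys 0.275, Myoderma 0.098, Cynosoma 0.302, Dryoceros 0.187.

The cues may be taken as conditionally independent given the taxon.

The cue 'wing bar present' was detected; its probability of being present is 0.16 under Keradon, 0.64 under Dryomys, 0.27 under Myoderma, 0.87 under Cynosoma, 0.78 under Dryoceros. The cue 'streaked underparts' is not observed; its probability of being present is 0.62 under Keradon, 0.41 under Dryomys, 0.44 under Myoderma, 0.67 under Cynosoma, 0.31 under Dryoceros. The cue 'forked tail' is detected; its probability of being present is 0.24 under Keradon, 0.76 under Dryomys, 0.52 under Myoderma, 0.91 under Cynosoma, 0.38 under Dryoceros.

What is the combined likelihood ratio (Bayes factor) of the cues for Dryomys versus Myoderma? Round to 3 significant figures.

3.65

Joint likelihood of the cue pattern under each hypothesis (using 1 − P(present | H) for each absent cue):
  Dryomys: 0.64 × (1 − 0.41) × 0.76 = 0.28698
  Myoderma: 0.27 × (1 − 0.44) × 0.52 = 0.078624
Bayes factor = 0.28698 / 0.078624 ≈ 3.65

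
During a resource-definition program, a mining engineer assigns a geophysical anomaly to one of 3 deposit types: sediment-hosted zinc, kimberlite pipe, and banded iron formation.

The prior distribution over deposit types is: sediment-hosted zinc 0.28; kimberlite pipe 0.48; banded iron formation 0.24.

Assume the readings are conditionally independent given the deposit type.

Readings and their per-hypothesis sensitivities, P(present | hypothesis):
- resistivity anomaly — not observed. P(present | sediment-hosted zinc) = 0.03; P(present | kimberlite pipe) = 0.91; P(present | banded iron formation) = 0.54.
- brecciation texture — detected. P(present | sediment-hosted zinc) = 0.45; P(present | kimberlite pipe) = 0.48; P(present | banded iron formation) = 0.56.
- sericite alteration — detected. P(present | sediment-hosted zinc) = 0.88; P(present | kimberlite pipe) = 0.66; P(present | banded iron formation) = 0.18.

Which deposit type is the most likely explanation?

For each hypothesis, the unnormalized posterior weight is prior × product of the reading likelihoods (using 1 − P(present | H) for each absent reading):
  sediment-hosted zinc: 0.28 × (1 − 0.03) × 0.45 × 0.88 = 0.10755
  kimberlite pipe: 0.48 × (1 − 0.91) × 0.48 × 0.66 = 0.013686
  banded iron formation: 0.24 × (1 − 0.54) × 0.56 × 0.18 = 0.011128
Marginal likelihood of the evidence = 0.13237.
P(sediment-hosted zinc | evidence) ≈ 0.10755 / 0.13237 ≈ 0.813
P(kimberlite pipe | evidence) ≈ 0.013686 / 0.13237 ≈ 0.103
P(banded iron formation | evidence) ≈ 0.011128 / 0.13237 ≈ 0.084
The largest is 0.813, so sediment-hosted zinc is most probable.

sediment-hosted zinc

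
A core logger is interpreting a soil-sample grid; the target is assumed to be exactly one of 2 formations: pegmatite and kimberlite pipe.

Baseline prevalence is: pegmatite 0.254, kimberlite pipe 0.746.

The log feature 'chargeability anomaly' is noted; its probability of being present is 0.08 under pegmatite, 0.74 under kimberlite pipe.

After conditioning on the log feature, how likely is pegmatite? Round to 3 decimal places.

For each hypothesis, the unnormalized posterior weight is prior × likelihood:
  pegmatite: 0.254 × 0.08 = 0.02032
  kimberlite pipe: 0.746 × 0.74 = 0.55204
The unnormalized weights sum to 0.57236.
P(pegmatite | evidence) = 0.02032 / 0.57236 ≈ 0.036.

0.036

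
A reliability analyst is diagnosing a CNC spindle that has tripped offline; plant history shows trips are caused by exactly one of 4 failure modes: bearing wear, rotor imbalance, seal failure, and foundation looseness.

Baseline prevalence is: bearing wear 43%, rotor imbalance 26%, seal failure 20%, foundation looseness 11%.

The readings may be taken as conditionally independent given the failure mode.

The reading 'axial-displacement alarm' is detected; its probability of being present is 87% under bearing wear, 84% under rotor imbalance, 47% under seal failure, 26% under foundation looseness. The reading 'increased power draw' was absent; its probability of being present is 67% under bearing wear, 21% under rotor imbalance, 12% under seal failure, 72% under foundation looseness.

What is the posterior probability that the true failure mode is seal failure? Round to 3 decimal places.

For each hypothesis, the unnormalized posterior weight is prior × product of the reading likelihoods (using 1 − P(present | H) for each absent reading):
  bearing wear: 0.43 × 0.87 × (1 − 0.67) = 0.12345
  rotor imbalance: 0.26 × 0.84 × (1 − 0.21) = 0.17254
  seal failure: 0.20 × 0.47 × (1 − 0.12) = 0.08272
  foundation looseness: 0.11 × 0.26 × (1 − 0.72) = 0.008008
Marginal likelihood of the evidence = 0.38672.
P(seal failure | evidence) = 0.08272 / 0.38672 ≈ 0.214.

0.214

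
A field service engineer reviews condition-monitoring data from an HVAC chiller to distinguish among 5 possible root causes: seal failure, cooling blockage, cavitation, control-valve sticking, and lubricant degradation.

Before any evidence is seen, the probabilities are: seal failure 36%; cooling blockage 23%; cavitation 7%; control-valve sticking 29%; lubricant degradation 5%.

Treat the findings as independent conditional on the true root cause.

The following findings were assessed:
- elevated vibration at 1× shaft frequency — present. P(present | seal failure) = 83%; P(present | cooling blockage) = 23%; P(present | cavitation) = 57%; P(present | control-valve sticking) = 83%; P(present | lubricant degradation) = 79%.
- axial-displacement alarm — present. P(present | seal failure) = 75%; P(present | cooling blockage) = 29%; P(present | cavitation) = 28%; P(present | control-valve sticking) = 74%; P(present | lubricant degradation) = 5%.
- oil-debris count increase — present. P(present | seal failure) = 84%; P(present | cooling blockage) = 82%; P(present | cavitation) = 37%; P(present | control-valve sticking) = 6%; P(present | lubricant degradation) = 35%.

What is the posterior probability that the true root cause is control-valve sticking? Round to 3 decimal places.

For each hypothesis, the unnormalized posterior weight is prior × product of the finding likelihoods:
  seal failure: 0.36 × 0.83 × 0.75 × 0.84 = 0.18824
  cooling blockage: 0.23 × 0.23 × 0.29 × 0.82 = 0.01258
  cavitation: 0.07 × 0.57 × 0.28 × 0.37 = 0.0041336
  control-valve sticking: 0.29 × 0.83 × 0.74 × 0.06 = 0.010687
  lubricant degradation: 0.05 × 0.79 × 0.05 × 0.35 = 0.00069125
Marginal likelihood of the evidence = 0.21634.
P(control-valve sticking | evidence) = 0.010687 / 0.21634 ≈ 0.049.

0.049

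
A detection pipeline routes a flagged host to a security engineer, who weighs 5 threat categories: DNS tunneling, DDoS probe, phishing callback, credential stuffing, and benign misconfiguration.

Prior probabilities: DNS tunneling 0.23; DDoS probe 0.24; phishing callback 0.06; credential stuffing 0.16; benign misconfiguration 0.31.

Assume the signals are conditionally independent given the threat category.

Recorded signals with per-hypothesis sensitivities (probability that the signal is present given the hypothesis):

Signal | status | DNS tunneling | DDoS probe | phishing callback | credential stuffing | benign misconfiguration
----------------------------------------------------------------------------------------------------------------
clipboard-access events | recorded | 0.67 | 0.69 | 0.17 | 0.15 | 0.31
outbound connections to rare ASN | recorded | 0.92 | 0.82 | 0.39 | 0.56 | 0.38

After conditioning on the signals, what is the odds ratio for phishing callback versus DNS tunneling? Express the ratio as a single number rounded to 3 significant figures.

The normalizing constant cancels in an odds ratio, so compute prior × likelihood for the two hypotheses only:
  phishing callback: 0.06 × 0.17 × 0.39 = 0.003978
  DNS tunneling: 0.23 × 0.67 × 0.92 = 0.14177
Posterior odds = 0.003978 / 0.14177 ≈ 0.0281.

0.0281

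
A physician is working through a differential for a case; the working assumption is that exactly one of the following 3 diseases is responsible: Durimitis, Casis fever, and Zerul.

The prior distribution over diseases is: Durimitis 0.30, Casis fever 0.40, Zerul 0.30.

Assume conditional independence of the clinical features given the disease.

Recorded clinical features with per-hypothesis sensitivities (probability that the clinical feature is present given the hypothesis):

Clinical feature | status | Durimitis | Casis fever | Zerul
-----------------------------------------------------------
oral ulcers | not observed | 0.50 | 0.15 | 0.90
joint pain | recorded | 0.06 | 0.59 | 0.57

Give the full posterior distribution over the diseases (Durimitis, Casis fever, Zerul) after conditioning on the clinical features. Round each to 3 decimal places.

Multiply each prior by the joint likelihood of the clinical feature pattern (using 1 − P(present | H) for each absent clinical feature):
  Durimitis: 0.30 × (1 − 0.50) × 0.06 = 0.009
  Casis fever: 0.40 × (1 − 0.15) × 0.59 = 0.2006
  Zerul: 0.30 × (1 − 0.90) × 0.57 = 0.0171
The unnormalized weights sum to 0.2267.
P(Durimitis | evidence) = 0.009 / 0.2267 ≈ 0.040
P(Casis fever | evidence) = 0.2006 / 0.2267 ≈ 0.885
P(Zerul | evidence) = 0.0171 / 0.2267 ≈ 0.075

0.040, 0.885, 0.075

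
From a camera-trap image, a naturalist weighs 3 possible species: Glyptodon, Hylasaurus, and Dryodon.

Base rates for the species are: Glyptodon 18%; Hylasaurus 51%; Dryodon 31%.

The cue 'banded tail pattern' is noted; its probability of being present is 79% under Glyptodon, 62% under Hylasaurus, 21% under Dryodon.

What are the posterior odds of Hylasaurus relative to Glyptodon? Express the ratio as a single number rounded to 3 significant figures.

2.22

The normalizing constant cancels in an odds ratio, so compute prior × likelihood for the two hypotheses only:
  Hylasaurus: 0.51 × 0.62 = 0.3162
  Glyptodon: 0.18 × 0.79 = 0.1422
Odds(Hylasaurus : Glyptodon) = 0.3162 / 0.1422 ≈ 2.22.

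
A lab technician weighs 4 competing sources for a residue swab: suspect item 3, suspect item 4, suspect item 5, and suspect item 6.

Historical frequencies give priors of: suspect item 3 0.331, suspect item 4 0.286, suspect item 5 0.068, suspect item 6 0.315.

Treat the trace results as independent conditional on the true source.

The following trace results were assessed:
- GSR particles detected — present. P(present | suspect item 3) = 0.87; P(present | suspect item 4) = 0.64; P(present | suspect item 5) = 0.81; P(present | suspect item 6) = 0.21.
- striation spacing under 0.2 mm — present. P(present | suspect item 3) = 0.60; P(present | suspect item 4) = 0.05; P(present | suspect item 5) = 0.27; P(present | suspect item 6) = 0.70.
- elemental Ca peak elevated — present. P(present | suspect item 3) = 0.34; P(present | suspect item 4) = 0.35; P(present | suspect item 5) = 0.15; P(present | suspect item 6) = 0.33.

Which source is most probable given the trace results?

suspect item 3

Multiply each prior by the joint likelihood of the trace result pattern:
  suspect item 3: 0.331 × 0.87 × 0.60 × 0.34 = 0.058746
  suspect item 4: 0.286 × 0.64 × 0.05 × 0.35 = 0.0032032
  suspect item 5: 0.068 × 0.81 × 0.27 × 0.15 = 0.0022307
  suspect item 6: 0.315 × 0.21 × 0.70 × 0.33 = 0.015281
Normalizing constant Z = 0.058746 + 0.0032032 + 0.0022307 + 0.015281 = 0.07946.
P(suspect item 3 | evidence) ≈ 0.058746 / 0.07946 ≈ 0.739
P(suspect item 4 | evidence) ≈ 0.0032032 / 0.07946 ≈ 0.040
P(suspect item 5 | evidence) ≈ 0.0022307 / 0.07946 ≈ 0.028
P(suspect item 6 | evidence) ≈ 0.015281 / 0.07946 ≈ 0.192
The largest is 0.739, so suspect item 3 is most probable.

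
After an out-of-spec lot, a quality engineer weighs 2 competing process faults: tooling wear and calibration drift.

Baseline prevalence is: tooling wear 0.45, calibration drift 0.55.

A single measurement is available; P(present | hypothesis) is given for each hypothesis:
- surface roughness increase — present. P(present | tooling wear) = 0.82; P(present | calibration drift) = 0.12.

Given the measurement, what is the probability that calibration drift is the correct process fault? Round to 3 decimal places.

By Bayes' rule, the unnormalized weight for each hypothesis is prior × likelihood:
  tooling wear: 0.45 × 0.82 = 0.369
  calibration drift: 0.55 × 0.12 = 0.066
Marginal likelihood of the evidence = 0.435.
P(calibration drift | evidence) = 0.066 / 0.435 ≈ 0.152.

0.152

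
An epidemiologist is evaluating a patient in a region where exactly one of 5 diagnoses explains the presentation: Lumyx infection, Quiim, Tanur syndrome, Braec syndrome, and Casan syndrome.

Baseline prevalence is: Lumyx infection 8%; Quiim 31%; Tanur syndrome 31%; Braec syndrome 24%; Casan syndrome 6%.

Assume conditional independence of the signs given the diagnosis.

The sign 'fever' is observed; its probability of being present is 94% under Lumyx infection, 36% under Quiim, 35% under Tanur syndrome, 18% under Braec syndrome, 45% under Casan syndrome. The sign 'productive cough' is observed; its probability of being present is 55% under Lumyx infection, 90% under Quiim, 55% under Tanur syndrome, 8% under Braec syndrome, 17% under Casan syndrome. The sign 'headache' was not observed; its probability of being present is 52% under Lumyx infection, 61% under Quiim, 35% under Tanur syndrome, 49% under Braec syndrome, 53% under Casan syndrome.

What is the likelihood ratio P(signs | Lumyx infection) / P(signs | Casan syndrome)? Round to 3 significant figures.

Joint likelihood of the sign pattern under each hypothesis (using 1 − P(present | H) for each absent sign):
  Lumyx infection: 0.94 × 0.55 × (1 − 0.52) = 0.24816
  Casan syndrome: 0.45 × 0.17 × (1 − 0.53) = 0.035955
Bayes factor = 0.24816 / 0.035955 ≈ 6.90

6.90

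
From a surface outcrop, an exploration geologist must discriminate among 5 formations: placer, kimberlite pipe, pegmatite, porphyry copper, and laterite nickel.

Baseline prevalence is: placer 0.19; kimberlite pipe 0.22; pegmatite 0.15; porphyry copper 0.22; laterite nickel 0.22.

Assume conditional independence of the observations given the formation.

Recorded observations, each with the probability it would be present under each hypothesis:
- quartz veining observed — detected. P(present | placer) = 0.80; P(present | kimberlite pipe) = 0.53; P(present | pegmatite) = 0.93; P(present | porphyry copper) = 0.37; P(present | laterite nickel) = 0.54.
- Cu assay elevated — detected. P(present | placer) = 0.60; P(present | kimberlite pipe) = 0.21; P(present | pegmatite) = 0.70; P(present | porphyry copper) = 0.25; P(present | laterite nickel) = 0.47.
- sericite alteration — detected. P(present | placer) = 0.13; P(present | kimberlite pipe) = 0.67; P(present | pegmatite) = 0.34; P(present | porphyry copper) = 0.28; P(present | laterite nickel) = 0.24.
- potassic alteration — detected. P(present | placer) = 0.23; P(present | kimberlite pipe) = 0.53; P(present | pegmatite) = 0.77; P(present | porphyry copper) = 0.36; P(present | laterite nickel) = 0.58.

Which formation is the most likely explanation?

pegmatite

For each hypothesis, the unnormalized posterior weight is prior × product of the observation likelihoods:
  placer: 0.19 × 0.80 × 0.60 × 0.13 × 0.23 = 0.0027269
  kimberlite pipe: 0.22 × 0.53 × 0.21 × 0.67 × 0.53 = 0.008695
  pegmatite: 0.15 × 0.93 × 0.70 × 0.34 × 0.77 = 0.025565
  porphyry copper: 0.22 × 0.37 × 0.25 × 0.28 × 0.36 = 0.0020513
  laterite nickel: 0.22 × 0.54 × 0.47 × 0.24 × 0.58 = 0.0077724
Marginal likelihood of the evidence = 0.04681.
P(placer | evidence) ≈ 0.0027269 / 0.04681 ≈ 0.058
P(kimberlite pipe | evidence) ≈ 0.008695 / 0.04681 ≈ 0.186
P(pegmatite | evidence) ≈ 0.025565 / 0.04681 ≈ 0.546
P(porphyry copper | evidence) ≈ 0.0020513 / 0.04681 ≈ 0.044
P(laterite nickel | evidence) ≈ 0.0077724 / 0.04681 ≈ 0.166
The largest is 0.546, so pegmatite is most probable.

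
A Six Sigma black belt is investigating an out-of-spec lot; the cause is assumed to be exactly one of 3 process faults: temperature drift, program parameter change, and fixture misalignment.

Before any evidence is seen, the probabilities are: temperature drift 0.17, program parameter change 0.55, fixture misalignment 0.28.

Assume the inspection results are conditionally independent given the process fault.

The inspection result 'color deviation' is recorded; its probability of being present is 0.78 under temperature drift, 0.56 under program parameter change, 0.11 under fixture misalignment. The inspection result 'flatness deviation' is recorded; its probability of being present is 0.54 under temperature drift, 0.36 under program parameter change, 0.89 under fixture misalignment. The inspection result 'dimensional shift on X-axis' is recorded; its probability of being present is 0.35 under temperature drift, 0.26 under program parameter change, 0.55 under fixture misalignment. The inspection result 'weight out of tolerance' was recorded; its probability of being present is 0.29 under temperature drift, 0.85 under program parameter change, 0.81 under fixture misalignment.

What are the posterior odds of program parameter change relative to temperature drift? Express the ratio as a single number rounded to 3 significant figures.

Posterior odds equal prior odds times the likelihood ratio; only the two competing hypotheses matter.
  program parameter change: 0.55 × 0.56 × 0.36 × 0.26 × 0.85 = 0.024504
  temperature drift: 0.17 × 0.78 × 0.54 × 0.35 × 0.29 = 0.0072678
Odds(program parameter change : temperature drift) = 0.024504 / 0.0072678 ≈ 3.37.

3.37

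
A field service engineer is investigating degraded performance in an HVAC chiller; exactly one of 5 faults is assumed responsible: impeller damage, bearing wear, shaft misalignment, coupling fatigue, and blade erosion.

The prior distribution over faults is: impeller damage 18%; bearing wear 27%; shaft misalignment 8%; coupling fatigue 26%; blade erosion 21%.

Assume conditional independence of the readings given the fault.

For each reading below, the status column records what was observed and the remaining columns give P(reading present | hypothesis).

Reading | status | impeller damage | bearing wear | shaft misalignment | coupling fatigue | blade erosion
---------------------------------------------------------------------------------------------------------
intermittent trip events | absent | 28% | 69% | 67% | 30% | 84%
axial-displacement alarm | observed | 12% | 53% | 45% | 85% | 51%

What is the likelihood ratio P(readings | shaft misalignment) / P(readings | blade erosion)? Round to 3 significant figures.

1.82

Joint likelihood of the reading pattern under each hypothesis (using 1 − P(present | H) for each absent reading):
  shaft misalignment: (1 − 0.67) × 0.45 = 0.1485
  blade erosion: (1 − 0.84) × 0.51 = 0.0816
Bayes factor = 0.1485 / 0.0816 ≈ 1.82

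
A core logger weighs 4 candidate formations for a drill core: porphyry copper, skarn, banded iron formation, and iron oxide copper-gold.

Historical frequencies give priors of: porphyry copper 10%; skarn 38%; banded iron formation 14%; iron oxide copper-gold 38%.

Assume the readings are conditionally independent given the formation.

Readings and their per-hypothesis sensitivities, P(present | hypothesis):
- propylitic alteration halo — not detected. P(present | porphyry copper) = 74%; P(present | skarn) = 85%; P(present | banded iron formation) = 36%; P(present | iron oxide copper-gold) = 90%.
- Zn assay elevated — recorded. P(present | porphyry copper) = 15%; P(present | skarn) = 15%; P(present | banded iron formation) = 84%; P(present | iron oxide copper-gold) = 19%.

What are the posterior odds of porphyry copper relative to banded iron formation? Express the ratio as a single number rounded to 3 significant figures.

0.0518

Unnormalized posterior weight (prior times the reading likelihoods) for each of the two hypotheses (using 1 − P(present | H) for each absent reading):
  porphyry copper: 0.10 × (1 − 0.74) × 0.15 = 0.0039
  banded iron formation: 0.14 × (1 − 0.36) × 0.84 = 0.075264
Odds(porphyry copper : banded iron formation) = 0.0039 / 0.075264 ≈ 0.0518.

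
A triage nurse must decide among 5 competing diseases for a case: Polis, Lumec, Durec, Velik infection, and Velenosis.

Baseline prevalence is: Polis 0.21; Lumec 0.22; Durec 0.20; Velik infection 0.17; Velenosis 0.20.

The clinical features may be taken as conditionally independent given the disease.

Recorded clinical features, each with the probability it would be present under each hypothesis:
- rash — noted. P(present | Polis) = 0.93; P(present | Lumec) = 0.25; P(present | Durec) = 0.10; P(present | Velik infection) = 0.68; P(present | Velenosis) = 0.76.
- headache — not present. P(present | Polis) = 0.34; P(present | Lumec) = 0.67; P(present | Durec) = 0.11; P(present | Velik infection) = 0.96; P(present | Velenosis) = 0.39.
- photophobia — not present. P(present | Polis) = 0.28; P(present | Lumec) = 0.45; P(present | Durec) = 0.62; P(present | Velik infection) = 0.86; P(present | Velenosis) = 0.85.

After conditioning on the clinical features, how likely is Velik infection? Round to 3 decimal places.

0.005

By Bayes' rule with conditional independence, the unnormalized weight for each hypothesis is prior × ∏ likelihoods (using 1 − P(present | H) for each absent clinical feature):
  Polis: 0.21 × 0.93 × (1 − 0.34) × (1 − 0.28) = 0.092807
  Lumec: 0.22 × 0.25 × (1 − 0.67) × (1 − 0.45) = 0.0099825
  Durec: 0.20 × 0.10 × (1 − 0.11) × (1 − 0.62) = 0.006764
  Velik infection: 0.17 × 0.68 × (1 − 0.96) × (1 − 0.86) = 0.00064736
  Velenosis: 0.20 × 0.76 × (1 − 0.39) × (1 − 0.85) = 0.013908
Marginal likelihood of the evidence = 0.12411.
P(Velik infection | evidence) = 0.00064736 / 0.12411 ≈ 0.005.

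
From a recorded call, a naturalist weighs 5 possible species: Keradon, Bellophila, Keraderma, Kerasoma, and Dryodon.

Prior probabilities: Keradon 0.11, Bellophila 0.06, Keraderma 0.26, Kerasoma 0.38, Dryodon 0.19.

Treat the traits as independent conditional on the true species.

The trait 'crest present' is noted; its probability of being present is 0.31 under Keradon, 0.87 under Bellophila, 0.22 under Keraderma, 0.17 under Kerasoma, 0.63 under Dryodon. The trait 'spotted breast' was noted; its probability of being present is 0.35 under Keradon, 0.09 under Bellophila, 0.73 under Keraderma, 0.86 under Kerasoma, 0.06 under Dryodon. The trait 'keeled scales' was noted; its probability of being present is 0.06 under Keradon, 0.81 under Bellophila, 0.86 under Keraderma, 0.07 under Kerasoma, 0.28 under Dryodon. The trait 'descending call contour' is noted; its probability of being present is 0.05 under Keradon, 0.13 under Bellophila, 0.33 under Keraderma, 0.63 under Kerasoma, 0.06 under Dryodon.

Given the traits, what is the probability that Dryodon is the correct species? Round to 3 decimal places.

0.008

Multiply each prior by the joint likelihood of the trait pattern:
  Keradon: 0.11 × 0.31 × 0.35 × 0.06 × 0.05 = 3.5805e-05
  Bellophila: 0.06 × 0.87 × 0.09 × 0.81 × 0.13 = 0.0004947
  Keraderma: 0.26 × 0.22 × 0.73 × 0.86 × 0.33 = 0.01185
  Kerasoma: 0.38 × 0.17 × 0.86 × 0.07 × 0.63 = 0.00245
  Dryodon: 0.19 × 0.63 × 0.06 × 0.28 × 0.06 = 0.00012066
Marginal likelihood of the evidence = 0.014952.
P(Dryodon | evidence) = 0.00012066 / 0.014952 ≈ 0.008.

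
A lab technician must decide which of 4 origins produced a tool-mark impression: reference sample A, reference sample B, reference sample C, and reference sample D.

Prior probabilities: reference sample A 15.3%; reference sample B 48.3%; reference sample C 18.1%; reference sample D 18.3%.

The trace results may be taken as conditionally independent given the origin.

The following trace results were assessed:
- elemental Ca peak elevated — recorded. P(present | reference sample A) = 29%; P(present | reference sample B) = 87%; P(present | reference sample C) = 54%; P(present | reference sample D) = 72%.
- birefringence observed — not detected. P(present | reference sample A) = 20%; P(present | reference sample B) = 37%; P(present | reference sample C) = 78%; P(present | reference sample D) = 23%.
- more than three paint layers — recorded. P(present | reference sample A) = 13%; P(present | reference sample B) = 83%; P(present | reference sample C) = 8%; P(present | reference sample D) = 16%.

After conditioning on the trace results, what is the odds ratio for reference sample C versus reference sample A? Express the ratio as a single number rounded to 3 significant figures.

Unnormalized posterior weight (prior times the trace result likelihoods) for each of the two hypotheses (using 1 − P(present | H) for each absent trace result):
  reference sample C: 0.181 × 0.54 × (1 − 0.78) × 0.08 = 0.0017202
  reference sample A: 0.153 × 0.29 × (1 − 0.20) × 0.13 = 0.0046145
Odds(reference sample C : reference sample A) = 0.0017202 / 0.0046145 ≈ 0.373.

0.373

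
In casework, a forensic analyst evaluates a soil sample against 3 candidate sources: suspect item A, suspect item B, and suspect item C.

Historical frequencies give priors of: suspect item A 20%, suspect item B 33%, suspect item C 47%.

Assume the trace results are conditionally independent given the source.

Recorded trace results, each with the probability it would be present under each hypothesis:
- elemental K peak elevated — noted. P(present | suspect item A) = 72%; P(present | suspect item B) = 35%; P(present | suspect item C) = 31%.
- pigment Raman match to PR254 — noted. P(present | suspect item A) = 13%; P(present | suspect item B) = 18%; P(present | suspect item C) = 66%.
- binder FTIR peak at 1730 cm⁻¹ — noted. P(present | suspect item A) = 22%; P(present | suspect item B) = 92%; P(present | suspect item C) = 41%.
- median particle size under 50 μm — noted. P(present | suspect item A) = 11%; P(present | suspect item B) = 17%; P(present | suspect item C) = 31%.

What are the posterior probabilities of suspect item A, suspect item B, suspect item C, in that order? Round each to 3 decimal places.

Multiply each prior by the joint likelihood of the trace result pattern:
  suspect item A: 0.20 × 0.72 × 0.13 × 0.22 × 0.11 = 0.00045302
  suspect item B: 0.33 × 0.35 × 0.18 × 0.92 × 0.17 = 0.0032516
  suspect item C: 0.47 × 0.31 × 0.66 × 0.41 × 0.31 = 0.012222
Normalizing constant Z = 0.00045302 + 0.0032516 + 0.012222 = 0.015927.
P(suspect item A | evidence) = 0.00045302 / 0.015927 ≈ 0.028
P(suspect item B | evidence) = 0.0032516 / 0.015927 ≈ 0.204
P(suspect item C | evidence) = 0.012222 / 0.015927 ≈ 0.767

0.028, 0.204, 0.767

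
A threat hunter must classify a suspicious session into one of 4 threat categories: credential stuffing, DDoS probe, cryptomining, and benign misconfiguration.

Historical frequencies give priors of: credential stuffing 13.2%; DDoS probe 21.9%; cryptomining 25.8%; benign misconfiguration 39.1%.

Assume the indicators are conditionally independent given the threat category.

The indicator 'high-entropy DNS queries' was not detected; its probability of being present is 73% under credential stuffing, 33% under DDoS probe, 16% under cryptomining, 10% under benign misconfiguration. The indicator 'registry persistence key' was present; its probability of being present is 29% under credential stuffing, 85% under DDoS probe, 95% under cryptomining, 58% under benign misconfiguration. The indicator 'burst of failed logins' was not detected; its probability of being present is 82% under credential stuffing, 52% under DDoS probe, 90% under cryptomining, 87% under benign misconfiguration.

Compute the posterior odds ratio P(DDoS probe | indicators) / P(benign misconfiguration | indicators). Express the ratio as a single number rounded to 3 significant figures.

Posterior odds equal prior odds times the likelihood ratio; only the two competing hypotheses matter (using 1 − P(present | H) for each absent indicator).
  DDoS probe: 0.219 × (1 − 0.33) × 0.85 × (1 − 0.52) = 0.059866
  benign misconfiguration: 0.391 × (1 − 0.10) × 0.58 × (1 − 0.87) = 0.026533
Odds(DDoS probe : benign misconfiguration) = 0.059866 / 0.026533 ≈ 2.26.

2.26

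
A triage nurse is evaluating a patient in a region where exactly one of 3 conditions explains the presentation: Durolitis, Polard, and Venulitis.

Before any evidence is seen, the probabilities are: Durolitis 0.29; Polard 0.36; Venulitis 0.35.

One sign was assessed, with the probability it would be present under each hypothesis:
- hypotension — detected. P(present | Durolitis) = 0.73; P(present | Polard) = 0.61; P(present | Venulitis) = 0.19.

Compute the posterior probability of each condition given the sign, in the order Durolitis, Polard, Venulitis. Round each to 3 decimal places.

0.425, 0.441, 0.134

Multiply each prior by the likelihood of the sign:
  Durolitis: 0.29 × 0.73 = 0.2117
  Polard: 0.36 × 0.61 = 0.2196
  Venulitis: 0.35 × 0.19 = 0.0665
Marginal likelihood of the evidence = 0.4978.
P(Durolitis | evidence) = 0.2117 / 0.4978 ≈ 0.425
P(Polard | evidence) = 0.2196 / 0.4978 ≈ 0.441
P(Venulitis | evidence) = 0.0665 / 0.4978 ≈ 0.134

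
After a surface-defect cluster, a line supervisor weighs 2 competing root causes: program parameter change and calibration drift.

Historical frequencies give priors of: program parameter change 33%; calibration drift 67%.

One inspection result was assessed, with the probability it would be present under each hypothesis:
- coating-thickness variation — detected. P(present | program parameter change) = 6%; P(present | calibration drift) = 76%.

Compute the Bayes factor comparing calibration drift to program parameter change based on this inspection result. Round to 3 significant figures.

12.7

The Bayes factor is the ratio of the two likelihoods.
  calibration drift: 0.76
  program parameter change: 0.06
Bayes factor = 0.76 / 0.06 ≈ 12.7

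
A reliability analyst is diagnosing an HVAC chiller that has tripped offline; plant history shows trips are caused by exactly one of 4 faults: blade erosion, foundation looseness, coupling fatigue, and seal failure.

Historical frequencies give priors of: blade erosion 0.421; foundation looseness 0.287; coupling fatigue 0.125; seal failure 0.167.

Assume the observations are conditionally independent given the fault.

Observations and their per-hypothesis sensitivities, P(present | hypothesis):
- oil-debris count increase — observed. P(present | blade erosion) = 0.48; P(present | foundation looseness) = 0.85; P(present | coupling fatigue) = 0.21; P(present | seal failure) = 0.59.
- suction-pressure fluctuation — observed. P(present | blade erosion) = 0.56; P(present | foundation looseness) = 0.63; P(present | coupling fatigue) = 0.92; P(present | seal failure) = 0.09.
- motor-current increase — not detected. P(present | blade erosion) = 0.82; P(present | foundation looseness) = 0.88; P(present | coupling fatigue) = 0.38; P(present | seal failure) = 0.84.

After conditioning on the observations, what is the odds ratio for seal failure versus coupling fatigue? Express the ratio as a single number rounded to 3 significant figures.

Posterior odds equal prior odds times the likelihood ratio; only the two competing hypotheses matter (using 1 − P(present | H) for each absent observation).
  seal failure: 0.167 × 0.59 × 0.09 × (1 − 0.84) = 0.0014188
  coupling fatigue: 0.125 × 0.21 × 0.92 × (1 − 0.38) = 0.014973
Posterior odds = 0.0014188 / 0.014973 ≈ 0.0948.

0.0948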